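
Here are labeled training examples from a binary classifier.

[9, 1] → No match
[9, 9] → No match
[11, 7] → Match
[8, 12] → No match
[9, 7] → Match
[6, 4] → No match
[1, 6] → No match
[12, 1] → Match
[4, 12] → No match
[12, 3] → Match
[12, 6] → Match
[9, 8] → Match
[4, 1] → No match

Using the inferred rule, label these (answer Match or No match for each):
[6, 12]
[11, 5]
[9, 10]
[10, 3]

No match, Match, No match, Match

The distinguishing property — first > second AND sum ≥ 13 — holds for all the 'Match' cases and none of the 'No match' cases.
[6, 12] → 6 < 12, 6+12 = 18 → No match. [11, 5] → 11 > 5, 11+5 = 16 → Match. [9, 10] → 9 < 10, 9+10 = 19 → No match. [10, 3] → 10 > 3, 10+3 = 13 → Match.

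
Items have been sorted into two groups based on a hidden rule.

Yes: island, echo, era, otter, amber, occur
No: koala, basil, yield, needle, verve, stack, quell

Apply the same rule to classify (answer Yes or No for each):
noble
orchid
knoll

One predicate separates the groups cleanly: starts with a vowel.
noble — starts with 'n', hence No.
orchid — starts with 'o', hence Yes.
knoll — starts with 'k', hence No.

No, Yes, No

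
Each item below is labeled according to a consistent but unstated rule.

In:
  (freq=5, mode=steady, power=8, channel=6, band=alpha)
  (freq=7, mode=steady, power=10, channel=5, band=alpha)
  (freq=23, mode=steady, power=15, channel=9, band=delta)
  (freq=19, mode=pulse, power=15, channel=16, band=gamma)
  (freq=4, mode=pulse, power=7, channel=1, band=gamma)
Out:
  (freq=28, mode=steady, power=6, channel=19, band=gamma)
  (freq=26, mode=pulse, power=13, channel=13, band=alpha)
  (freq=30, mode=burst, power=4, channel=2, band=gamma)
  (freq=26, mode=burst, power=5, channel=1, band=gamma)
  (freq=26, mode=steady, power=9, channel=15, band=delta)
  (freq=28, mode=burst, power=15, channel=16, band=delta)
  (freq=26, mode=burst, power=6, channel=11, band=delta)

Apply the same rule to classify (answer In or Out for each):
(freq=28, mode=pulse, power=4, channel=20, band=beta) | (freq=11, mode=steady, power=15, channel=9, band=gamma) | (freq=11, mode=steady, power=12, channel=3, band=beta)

Out, In, In

The distinguishing property — freq ≤ 23 — holds for all the 'In' cases and none of the 'Out' cases.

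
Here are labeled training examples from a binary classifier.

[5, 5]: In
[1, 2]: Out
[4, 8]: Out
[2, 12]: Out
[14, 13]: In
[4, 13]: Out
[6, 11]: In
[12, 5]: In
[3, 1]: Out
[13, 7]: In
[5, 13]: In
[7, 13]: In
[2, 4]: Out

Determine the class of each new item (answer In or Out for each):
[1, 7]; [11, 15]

All 'In' examples share one property — first ≥ 5 — and every 'Out' example lacks it.
Out: [1, 7], since first 1. In: [11, 15], since first 11.

Out, In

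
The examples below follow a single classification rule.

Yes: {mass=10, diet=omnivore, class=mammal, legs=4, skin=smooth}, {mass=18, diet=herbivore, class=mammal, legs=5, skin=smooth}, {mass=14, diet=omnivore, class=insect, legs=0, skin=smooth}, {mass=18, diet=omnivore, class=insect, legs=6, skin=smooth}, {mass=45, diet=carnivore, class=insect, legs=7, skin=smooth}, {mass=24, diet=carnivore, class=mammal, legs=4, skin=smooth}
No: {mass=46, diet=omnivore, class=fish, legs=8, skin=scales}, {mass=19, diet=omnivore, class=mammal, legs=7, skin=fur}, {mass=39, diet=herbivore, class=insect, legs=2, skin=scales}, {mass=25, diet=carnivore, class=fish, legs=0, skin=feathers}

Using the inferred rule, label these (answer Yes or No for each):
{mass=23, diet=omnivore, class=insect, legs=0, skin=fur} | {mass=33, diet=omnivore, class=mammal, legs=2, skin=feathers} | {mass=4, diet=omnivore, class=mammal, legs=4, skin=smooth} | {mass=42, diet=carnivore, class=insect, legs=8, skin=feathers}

The classifier is using: skin is smooth.
{mass=23, diet=omnivore, class=insect, legs=0, skin=fur}: No (skin is fur). {mass=33, diet=omnivore, class=mammal, legs=2, skin=feathers}: No (skin is feathers). {mass=4, diet=omnivore, class=mammal, legs=4, skin=smooth}: Yes (skin is smooth). {mass=42, diet=carnivore, class=insect, legs=8, skin=feathers}: No (skin is feathers).

No, No, Yes, No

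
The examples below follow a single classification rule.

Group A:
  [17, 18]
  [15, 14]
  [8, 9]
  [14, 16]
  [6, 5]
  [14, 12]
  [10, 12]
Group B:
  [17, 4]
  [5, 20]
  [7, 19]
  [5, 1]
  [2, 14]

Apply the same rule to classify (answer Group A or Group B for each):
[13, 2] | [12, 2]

Group B, Group B

Every 'Group A' example satisfies: |first − second| ≤ 2. None of the 'Group B' examples do.
[13, 2] — |13−2| = 11, hence Group B.
[12, 2] — |12−2| = 10, hence Group B.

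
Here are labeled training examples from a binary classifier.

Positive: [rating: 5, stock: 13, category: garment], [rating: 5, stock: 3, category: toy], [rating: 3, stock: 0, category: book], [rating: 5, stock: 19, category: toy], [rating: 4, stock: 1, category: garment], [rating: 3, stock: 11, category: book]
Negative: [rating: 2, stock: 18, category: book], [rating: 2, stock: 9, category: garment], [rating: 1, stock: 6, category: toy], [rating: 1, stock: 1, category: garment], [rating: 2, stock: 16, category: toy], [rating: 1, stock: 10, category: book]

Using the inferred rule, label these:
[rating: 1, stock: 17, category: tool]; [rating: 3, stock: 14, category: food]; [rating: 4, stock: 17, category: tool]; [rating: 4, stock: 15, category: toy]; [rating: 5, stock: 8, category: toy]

Negative, Positive, Positive, Positive, Positive

The rule appears to be: rating ≥ 3.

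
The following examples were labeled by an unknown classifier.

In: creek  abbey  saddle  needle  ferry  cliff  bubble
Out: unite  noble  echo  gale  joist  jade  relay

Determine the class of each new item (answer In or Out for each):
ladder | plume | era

In, Out, Out

The distinguishing property — has a double letter — holds for all the 'In' cases and none of the 'Out' cases.
In: ladder, since 'dd' doubled. Out: plume, since no doubled letter. Out: era, since no doubled letter.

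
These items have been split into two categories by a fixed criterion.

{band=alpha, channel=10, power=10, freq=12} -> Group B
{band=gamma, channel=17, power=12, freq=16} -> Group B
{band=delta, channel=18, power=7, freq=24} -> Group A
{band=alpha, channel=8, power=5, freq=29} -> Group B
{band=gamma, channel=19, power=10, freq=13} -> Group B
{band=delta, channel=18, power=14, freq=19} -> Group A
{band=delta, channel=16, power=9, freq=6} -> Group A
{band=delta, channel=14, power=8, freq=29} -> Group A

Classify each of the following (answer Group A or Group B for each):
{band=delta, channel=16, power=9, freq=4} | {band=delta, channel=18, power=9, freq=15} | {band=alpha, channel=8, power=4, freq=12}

Group A, Group A, Group B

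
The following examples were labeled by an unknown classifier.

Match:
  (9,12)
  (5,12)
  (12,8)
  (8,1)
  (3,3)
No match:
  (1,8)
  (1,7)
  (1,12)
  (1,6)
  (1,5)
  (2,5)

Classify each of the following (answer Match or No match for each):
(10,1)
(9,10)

One predicate separates the groups cleanly: first ≥ 3.
(10,1): first 10 — meets the rule, so Match.
(9,10): first 9 — meets the rule, so Match.

Match, Match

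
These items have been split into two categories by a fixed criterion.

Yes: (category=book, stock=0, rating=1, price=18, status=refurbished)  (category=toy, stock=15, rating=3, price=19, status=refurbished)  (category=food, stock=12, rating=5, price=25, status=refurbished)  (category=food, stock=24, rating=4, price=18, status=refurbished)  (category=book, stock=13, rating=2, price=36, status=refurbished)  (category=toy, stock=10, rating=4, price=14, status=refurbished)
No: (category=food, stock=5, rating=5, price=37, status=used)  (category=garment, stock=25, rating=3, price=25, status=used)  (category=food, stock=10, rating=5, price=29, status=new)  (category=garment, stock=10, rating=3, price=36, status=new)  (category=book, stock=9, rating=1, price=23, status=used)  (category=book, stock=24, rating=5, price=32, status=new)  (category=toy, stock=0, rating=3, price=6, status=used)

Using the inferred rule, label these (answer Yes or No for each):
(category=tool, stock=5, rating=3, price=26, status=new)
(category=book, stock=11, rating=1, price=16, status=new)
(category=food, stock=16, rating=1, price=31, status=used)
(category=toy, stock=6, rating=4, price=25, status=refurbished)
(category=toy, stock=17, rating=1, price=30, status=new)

The pattern is that an item is 'Yes' exactly when: status is refurbished.
(category=tool, stock=5, rating=3, price=26, status=new): status is new — doesn't qualify, so No.
(category=book, stock=11, rating=1, price=16, status=new): status is new — doesn't qualify, so No.
(category=food, stock=16, rating=1, price=31, status=used): status is used — doesn't qualify, so No.
(category=toy, stock=6, rating=4, price=25, status=refurbished): status is refurbished — checks out, so Yes.
(category=toy, stock=17, rating=1, price=30, status=new): status is new — doesn't qualify, so No.

No, No, No, Yes, No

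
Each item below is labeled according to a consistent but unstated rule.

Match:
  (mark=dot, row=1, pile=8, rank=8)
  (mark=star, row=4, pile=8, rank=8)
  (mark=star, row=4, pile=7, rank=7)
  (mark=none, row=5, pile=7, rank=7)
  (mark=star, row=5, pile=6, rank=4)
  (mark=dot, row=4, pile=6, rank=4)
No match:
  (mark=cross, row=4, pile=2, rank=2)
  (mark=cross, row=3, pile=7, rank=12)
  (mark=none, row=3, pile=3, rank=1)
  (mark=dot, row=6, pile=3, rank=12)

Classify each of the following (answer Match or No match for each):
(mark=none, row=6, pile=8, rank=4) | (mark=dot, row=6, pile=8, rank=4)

A rule that fits every label: pile ≥ 6 AND rank ≤ 8 — true of each 'Match' example, false of each 'No match' one.
(mark=none, row=6, pile=8, rank=4): pile = 8, rank = 4, has this property → Match. (mark=dot, row=6, pile=8, rank=4): pile = 8, rank = 4, has this property → Match.

Match, Match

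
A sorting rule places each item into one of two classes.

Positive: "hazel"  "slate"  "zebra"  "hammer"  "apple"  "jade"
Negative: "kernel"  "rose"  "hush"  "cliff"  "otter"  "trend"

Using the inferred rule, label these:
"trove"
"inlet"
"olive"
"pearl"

Negative, Negative, Negative, Positive

The distinguishing property — contains 'a' — holds for all the 'Positive' cases and none of the 'Negative' cases.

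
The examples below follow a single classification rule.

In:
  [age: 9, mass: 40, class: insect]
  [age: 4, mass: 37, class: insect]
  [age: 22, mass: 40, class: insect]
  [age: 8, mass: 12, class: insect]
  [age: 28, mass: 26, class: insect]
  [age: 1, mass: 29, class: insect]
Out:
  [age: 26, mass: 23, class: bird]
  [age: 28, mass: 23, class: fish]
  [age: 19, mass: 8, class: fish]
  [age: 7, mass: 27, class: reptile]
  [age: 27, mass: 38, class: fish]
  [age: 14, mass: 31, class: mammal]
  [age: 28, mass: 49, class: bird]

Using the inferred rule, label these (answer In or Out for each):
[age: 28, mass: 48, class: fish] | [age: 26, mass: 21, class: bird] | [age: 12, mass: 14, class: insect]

One predicate separates the groups cleanly: class is insect.
[age: 28, mass: 48, class: fish]: Out (class is fish).
[age: 26, mass: 21, class: bird]: Out (class is bird).
[age: 12, mass: 14, class: insect]: In (class is insect).

Out, Out, In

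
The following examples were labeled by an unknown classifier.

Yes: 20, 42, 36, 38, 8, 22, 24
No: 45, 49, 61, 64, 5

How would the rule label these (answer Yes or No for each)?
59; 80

The simplest hypothesis consistent with all the labels is: even AND at most 42.
59: 59 is odd, 59 > 42 — does not satisfy this, so No.
80: 80 is even, 80 > 42 — does not satisfy this, so No.

No, No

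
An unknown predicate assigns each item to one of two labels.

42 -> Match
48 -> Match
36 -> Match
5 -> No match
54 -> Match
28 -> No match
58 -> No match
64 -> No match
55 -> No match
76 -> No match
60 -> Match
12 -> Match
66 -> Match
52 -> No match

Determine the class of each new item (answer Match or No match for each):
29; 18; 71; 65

The simplest hypothesis consistent with all the labels is: multiple of 3.

No match, Match, No match, No match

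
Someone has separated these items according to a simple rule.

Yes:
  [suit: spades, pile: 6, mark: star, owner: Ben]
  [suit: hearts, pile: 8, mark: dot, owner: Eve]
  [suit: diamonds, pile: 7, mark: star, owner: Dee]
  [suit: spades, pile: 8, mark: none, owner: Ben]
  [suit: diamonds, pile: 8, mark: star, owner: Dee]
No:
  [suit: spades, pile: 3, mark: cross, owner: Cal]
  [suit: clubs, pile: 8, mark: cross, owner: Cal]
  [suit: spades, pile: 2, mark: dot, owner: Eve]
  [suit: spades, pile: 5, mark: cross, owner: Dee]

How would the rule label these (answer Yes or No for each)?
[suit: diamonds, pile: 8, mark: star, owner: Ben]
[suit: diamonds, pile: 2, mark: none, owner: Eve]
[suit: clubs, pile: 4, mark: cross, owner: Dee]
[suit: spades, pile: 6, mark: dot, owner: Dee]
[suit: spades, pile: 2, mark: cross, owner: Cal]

Yes, No, No, Yes, No

The classifier is using: owner is not Cal AND pile ≥ 6.
[suit: diamonds, pile: 8, mark: star, owner: Ben]: Yes (owner is Ben, pile = 8). [suit: diamonds, pile: 2, mark: none, owner: Eve]: No (owner is Eve, pile = 2). [suit: clubs, pile: 4, mark: cross, owner: Dee]: No (owner is Dee, pile = 4). [suit: spades, pile: 6, mark: dot, owner: Dee]: Yes (owner is Dee, pile = 6). [suit: spades, pile: 2, mark: cross, owner: Cal]: No (owner is Cal, pile = 2).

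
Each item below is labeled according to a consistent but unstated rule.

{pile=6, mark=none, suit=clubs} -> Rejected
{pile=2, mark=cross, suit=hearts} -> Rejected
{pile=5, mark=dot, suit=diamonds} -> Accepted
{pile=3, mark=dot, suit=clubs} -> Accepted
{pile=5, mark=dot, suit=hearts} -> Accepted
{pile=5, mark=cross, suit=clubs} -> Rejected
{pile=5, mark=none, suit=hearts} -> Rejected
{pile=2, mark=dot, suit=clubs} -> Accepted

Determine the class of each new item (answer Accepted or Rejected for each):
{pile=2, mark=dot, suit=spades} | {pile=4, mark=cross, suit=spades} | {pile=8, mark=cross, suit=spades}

The common property of the 'Accepted' items is: mark is dot. No 'Rejected' item has it.
Accepted: {pile=2, mark=dot, suit=spades}, since mark is dot.
Rejected: {pile=4, mark=cross, suit=spades}, since mark is cross.
Rejected: {pile=8, mark=cross, suit=spades}, since mark is cross.

Accepted, Rejected, Rejected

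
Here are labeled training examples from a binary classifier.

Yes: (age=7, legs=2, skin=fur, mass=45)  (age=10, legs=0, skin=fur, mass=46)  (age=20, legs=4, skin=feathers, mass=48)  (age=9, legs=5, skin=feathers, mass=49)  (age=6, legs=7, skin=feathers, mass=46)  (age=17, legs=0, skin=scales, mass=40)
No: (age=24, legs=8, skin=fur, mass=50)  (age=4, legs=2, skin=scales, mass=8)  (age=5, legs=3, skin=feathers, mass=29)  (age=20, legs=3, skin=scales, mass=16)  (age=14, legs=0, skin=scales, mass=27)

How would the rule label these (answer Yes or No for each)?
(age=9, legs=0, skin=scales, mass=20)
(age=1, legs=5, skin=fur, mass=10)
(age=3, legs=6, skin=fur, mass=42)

Every 'Yes' example satisfies: mass ≥ 40 AND age ≤ 20. None of the 'No' examples do.
(age=9, legs=0, skin=scales, mass=20) — mass = 20, age = 9, hence No. (age=1, legs=5, skin=fur, mass=10) — mass = 10, age = 1, hence No. (age=3, legs=6, skin=fur, mass=42) — mass = 42, age = 3, hence Yes.

No, No, Yes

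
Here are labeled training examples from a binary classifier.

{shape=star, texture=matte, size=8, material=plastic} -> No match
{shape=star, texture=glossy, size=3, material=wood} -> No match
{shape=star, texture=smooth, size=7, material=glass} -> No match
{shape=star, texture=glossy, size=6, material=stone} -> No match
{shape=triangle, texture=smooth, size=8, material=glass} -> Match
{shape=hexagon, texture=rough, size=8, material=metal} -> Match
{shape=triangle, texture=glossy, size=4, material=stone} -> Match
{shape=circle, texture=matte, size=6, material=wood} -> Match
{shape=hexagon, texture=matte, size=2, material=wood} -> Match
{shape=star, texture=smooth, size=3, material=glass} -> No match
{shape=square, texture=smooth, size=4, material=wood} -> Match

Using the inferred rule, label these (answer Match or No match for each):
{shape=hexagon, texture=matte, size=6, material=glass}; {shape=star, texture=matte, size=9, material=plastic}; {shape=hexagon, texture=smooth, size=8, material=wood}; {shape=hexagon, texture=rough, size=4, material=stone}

Match, No match, Match, Match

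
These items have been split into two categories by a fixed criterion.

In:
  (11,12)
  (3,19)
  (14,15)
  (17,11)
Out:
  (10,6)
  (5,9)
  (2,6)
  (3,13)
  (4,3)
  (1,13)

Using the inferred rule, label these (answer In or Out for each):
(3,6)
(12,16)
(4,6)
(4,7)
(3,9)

Out, In, Out, Out, Out

Every 'In' example satisfies: sum ≥ 22. None of the 'Out' examples do.
(3,6) → 3+6 = 9 → Out.
(12,16) → 12+16 = 28 → In.
(4,6) → 4+6 = 10 → Out.
(4,7) → 4+7 = 11 → Out.
(3,9) → 3+9 = 12 → Out.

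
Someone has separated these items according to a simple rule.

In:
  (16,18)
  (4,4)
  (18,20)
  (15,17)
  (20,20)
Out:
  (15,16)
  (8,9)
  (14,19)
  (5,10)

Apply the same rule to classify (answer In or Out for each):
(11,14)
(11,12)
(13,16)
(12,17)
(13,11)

'In' ⟺ sum is even.
Out: (11,14), since 11+14 = 25.
Out: (11,12), since 11+12 = 23.
Out: (13,16), since 13+16 = 29.
Out: (12,17), since 12+17 = 29.
In: (13,11), since 13+11 = 24.

Out, Out, Out, Out, In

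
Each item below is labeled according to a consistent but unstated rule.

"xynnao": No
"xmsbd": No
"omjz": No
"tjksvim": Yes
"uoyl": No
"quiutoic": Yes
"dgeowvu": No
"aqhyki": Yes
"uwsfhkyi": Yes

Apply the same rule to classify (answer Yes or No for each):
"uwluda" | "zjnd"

No, No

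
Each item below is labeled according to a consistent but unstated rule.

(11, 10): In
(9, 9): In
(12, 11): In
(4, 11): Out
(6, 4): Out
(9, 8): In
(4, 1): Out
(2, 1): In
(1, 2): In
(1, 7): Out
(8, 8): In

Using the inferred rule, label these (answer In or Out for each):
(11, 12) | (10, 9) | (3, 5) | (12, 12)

The pattern is that an item is 'In' exactly when: |first − second| ≤ 1.
(11, 12): |11−12| = 1, passes → In. (10, 9): |10−9| = 1, passes → In. (3, 5): |3−5| = 2, doesn't qualify → Out. (12, 12): |12−12| = 0, passes → In.

In, In, Out, In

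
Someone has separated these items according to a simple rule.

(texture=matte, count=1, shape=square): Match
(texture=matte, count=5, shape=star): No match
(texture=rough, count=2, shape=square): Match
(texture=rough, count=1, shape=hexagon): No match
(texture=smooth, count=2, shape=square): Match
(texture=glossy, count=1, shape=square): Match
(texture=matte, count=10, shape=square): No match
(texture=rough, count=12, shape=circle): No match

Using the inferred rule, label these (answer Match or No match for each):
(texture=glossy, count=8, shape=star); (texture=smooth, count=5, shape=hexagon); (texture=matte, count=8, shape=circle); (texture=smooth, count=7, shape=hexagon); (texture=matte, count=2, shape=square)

The common property of the 'Match' items is: shape is square AND count ≤ 2. No 'No match' item has it.
(texture=glossy, count=8, shape=star): No match (shape is star, count = 8).
(texture=smooth, count=5, shape=hexagon): No match (shape is hexagon, count = 5).
(texture=matte, count=8, shape=circle): No match (shape is circle, count = 8).
(texture=smooth, count=7, shape=hexagon): No match (shape is hexagon, count = 7).
(texture=matte, count=2, shape=square): Match (shape is square, count = 2).

No match, No match, No match, No match, Match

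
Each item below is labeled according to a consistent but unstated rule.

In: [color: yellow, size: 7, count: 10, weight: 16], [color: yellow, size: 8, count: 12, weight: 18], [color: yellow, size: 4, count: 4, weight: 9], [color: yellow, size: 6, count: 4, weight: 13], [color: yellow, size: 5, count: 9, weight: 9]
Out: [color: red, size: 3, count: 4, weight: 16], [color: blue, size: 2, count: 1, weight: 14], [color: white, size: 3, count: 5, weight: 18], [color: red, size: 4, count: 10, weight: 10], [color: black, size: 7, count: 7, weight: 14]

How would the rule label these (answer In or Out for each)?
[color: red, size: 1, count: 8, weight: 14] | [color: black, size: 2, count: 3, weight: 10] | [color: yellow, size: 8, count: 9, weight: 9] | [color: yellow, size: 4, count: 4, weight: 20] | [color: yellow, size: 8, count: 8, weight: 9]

Out, Out, In, In, In

Checking candidate rules against both groups, what survives is: color is yellow.
Out: [color: red, size: 1, count: 8, weight: 14], since color is red. Out: [color: black, size: 2, count: 3, weight: 10], since color is black. In: [color: yellow, size: 8, count: 9, weight: 9], since color is yellow. In: [color: yellow, size: 4, count: 4, weight: 20], since color is yellow. In: [color: yellow, size: 8, count: 8, weight: 9], since color is yellow.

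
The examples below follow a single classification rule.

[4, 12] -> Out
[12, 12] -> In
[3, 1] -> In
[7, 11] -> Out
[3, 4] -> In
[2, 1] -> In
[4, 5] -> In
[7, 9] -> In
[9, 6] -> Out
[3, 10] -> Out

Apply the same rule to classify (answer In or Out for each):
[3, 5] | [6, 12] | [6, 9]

The common property of the 'In' items is: |first − second| ≤ 2. No 'Out' item has it.

In, Out, Out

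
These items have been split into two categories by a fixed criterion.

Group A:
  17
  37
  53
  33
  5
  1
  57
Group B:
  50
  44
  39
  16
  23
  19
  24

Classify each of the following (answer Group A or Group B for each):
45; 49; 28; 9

Rule: ≡ 1 (mod 4). This holds for each 'Group A' example and fails for each 'Group B' one.
Group A: 45, since 45 mod 4 = 1.
Group A: 49, since 49 mod 4 = 1.
Group B: 28, since 28 mod 4 = 0.
Group A: 9, since 9 mod 4 = 1.

Group A, Group A, Group B, Group A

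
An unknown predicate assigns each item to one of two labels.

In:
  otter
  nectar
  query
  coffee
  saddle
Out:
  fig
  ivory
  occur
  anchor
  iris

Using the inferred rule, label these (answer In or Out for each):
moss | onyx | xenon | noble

Rule: contains 'e'. This holds for each 'In' example and fails for each 'Out' one.
moss: no 'e' — lacks this property, so Out.
onyx: no 'e' — lacks this property, so Out.
xenon: has 'e' — fits, so In.
noble: has 'e' — fits, so In.

Out, Out, In, In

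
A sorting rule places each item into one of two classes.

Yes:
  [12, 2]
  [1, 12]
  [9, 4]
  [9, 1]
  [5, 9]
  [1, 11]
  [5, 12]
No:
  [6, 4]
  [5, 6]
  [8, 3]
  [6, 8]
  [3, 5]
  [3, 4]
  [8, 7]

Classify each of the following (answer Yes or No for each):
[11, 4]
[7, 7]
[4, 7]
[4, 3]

One predicate separates the groups cleanly: max ≥ 9.
[11, 4]: Yes (max 11).
[7, 7]: No (max 7).
[4, 7]: No (max 7).
[4, 3]: No (max 4).

Yes, No, No, No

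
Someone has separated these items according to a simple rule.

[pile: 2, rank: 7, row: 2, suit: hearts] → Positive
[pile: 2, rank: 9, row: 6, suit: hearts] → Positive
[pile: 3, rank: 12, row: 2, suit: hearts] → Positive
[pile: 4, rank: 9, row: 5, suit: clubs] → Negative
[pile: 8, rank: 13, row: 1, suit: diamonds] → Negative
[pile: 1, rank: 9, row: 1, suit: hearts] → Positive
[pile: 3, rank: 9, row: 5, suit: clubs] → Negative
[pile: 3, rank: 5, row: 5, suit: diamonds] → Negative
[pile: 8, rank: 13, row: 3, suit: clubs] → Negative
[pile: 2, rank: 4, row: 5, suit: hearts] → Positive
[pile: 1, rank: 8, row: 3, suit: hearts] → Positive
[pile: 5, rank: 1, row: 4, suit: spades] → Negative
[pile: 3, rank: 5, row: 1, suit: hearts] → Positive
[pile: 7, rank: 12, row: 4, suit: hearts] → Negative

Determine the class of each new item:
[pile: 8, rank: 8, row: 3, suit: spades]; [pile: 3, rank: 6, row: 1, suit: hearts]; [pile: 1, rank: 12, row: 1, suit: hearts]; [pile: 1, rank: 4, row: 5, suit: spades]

Negative, Positive, Positive, Negative

Rule: suit is hearts AND pile ≤ 3. This holds for each 'Positive' example and fails for each 'Negative' one.
Negative: [pile: 8, rank: 8, row: 3, suit: spades], since suit is spades, pile = 8.
Positive: [pile: 3, rank: 6, row: 1, suit: hearts], since suit is hearts, pile = 3.
Positive: [pile: 1, rank: 12, row: 1, suit: hearts], since suit is hearts, pile = 1.
Negative: [pile: 1, rank: 4, row: 5, suit: spades], since suit is spades, pile = 1.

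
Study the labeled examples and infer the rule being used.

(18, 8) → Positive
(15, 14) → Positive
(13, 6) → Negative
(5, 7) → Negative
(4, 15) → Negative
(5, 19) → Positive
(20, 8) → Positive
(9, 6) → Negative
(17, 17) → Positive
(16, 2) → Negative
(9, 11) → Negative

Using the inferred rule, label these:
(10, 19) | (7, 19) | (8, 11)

Positive, Positive, Negative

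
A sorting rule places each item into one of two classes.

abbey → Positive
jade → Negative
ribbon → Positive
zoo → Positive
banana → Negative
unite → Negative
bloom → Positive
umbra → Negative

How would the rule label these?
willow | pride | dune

The simplest hypothesis consistent with all the labels is: has a double letter.
willow: Positive ('ll' doubled). pride: Negative (no doubled letter). dune: Negative (no doubled letter).

Positive, Negative, Negative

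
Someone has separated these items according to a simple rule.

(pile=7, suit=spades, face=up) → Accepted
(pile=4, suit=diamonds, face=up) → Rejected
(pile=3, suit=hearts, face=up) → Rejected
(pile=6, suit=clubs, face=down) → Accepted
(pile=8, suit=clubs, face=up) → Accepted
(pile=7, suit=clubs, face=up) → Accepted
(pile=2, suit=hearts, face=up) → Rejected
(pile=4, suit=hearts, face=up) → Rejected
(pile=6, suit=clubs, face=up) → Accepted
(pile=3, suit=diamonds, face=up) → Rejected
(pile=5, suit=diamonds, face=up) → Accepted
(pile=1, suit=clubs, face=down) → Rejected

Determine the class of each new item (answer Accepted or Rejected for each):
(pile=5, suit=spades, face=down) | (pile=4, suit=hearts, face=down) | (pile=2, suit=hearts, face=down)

Accepted, Rejected, Rejected

'Accepted' ⟺ pile ≥ 5.
(pile=5, suit=spades, face=down): Accepted (pile = 5). (pile=4, suit=hearts, face=down): Rejected (pile = 4). (pile=2, suit=hearts, face=down): Rejected (pile = 2).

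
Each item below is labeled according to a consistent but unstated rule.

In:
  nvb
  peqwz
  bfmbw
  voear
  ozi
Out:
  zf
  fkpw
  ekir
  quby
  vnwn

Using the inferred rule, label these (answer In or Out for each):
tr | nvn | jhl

The common property of the 'In' items is: odd length. No 'Out' item has it.
Out: tr, since length 2.
In: nvn, since length 3.
In: jhl, since length 3.

Out, In, In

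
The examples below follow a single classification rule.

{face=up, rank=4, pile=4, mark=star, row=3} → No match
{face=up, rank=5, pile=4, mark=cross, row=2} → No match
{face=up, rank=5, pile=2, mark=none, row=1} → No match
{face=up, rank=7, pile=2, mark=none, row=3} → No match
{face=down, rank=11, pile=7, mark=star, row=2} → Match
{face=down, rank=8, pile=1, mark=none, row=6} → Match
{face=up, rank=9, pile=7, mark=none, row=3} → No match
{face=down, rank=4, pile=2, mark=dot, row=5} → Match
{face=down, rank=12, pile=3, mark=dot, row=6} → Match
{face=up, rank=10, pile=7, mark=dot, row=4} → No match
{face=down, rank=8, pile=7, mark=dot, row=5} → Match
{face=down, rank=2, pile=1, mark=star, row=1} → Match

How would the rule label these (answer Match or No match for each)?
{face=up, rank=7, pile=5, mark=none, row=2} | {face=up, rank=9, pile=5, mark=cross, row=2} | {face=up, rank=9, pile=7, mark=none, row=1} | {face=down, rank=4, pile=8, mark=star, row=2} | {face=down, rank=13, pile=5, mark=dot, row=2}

No match, No match, No match, Match, Match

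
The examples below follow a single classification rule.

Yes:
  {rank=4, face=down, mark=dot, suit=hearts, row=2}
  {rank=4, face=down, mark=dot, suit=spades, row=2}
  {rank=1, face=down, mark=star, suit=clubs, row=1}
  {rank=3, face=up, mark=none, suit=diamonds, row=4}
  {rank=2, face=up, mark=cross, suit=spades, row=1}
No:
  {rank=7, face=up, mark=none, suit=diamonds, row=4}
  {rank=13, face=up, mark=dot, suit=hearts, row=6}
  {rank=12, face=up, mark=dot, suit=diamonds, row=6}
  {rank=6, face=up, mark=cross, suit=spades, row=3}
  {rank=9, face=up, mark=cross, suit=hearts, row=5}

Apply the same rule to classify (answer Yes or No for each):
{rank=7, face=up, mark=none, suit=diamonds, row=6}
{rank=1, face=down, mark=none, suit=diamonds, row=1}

No, Yes

The rule appears to be: rank ≤ 4.
{rank=7, face=up, mark=none, suit=diamonds, row=6} → rank = 7 → No.
{rank=1, face=down, mark=none, suit=diamonds, row=1} → rank = 1 → Yes.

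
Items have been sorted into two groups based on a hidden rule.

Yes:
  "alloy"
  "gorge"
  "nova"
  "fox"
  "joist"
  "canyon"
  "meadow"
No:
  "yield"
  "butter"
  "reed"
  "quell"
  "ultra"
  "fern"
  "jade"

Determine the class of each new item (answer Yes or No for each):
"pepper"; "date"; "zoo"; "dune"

No, No, Yes, No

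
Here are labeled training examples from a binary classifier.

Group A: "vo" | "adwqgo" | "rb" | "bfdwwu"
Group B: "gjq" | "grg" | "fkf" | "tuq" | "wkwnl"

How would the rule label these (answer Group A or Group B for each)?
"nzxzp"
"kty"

The classifier is using: even length.
"nzxzp" — length 5, hence Group B.
"kty" — length 3, hence Group B.

Group B, Group B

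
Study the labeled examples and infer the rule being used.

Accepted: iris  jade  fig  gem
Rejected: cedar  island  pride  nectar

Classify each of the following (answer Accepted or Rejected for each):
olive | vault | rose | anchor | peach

Rejected, Rejected, Accepted, Rejected, Rejected

All 'Accepted' examples share one property — length ≤ 4 — and every 'Rejected' example lacks it.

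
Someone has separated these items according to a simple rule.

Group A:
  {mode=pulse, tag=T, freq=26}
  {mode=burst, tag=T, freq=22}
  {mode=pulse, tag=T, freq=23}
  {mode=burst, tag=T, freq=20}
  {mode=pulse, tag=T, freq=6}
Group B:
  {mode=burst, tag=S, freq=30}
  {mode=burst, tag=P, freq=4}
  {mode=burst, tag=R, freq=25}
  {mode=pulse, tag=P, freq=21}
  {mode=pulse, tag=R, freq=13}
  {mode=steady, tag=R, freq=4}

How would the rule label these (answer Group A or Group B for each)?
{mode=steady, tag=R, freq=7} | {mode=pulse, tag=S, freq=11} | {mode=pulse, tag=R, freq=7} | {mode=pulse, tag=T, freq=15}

Group B, Group B, Group B, Group A

Checking candidate rules against both groups, what survives is: tag is T.
Group B: {mode=steady, tag=R, freq=7}, since tag is R. Group B: {mode=pulse, tag=S, freq=11}, since tag is S. Group B: {mode=pulse, tag=R, freq=7}, since tag is R. Group A: {mode=pulse, tag=T, freq=15}, since tag is T.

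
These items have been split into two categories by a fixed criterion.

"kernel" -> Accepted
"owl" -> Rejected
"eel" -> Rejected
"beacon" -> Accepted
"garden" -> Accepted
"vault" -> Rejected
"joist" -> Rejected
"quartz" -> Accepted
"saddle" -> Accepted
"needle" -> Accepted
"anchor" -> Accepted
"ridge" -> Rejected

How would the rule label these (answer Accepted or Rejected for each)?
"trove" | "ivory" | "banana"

Rejected, Rejected, Accepted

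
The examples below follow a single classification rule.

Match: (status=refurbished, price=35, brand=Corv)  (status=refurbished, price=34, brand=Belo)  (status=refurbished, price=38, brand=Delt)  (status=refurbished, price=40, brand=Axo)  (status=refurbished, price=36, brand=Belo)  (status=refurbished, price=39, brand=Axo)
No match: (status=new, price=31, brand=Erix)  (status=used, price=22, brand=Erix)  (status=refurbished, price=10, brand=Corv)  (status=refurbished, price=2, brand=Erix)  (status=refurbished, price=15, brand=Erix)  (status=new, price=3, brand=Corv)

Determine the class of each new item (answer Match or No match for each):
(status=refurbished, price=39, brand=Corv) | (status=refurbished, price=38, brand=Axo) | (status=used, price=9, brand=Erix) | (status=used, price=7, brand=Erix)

A rule that fits every label: price ≥ 34 — true of each 'Match' example, false of each 'No match' one.

Match, Match, No match, No match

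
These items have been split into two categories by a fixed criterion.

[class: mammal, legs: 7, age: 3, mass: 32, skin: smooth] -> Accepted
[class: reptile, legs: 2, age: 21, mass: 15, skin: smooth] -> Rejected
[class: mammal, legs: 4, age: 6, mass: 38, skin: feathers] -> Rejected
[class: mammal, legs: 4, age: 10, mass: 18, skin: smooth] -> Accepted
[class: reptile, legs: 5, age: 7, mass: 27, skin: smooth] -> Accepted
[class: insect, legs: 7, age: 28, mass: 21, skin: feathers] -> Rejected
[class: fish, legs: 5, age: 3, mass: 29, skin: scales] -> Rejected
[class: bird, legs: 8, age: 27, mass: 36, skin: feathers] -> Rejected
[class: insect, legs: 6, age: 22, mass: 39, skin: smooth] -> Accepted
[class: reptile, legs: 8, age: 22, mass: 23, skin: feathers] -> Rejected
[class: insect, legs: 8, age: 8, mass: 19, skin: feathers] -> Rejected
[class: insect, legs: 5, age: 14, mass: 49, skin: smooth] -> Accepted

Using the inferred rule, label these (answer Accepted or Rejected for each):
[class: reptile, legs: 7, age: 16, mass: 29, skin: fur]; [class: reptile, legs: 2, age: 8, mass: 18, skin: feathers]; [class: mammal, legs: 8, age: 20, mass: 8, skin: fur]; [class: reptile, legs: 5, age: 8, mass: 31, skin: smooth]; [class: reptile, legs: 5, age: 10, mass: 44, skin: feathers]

Rejected, Rejected, Rejected, Accepted, Rejected

The pattern is that an item is 'Accepted' exactly when: skin is smooth AND legs ≥ 4.
[class: reptile, legs: 7, age: 16, mass: 29, skin: fur] — skin is fur, legs = 7, hence Rejected.
[class: reptile, legs: 2, age: 8, mass: 18, skin: feathers] — skin is feathers, legs = 2, hence Rejected.
[class: mammal, legs: 8, age: 20, mass: 8, skin: fur] — skin is fur, legs = 8, hence Rejected.
[class: reptile, legs: 5, age: 8, mass: 31, skin: smooth] — skin is smooth, legs = 5, hence Accepted.
[class: reptile, legs: 5, age: 10, mass: 44, skin: feathers] — skin is feathers, legs = 5, hence Rejected.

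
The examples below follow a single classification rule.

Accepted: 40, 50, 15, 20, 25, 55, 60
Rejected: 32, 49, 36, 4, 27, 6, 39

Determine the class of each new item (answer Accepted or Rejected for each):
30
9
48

Rule: multiple of 5. This holds for each 'Accepted' example and fails for each 'Rejected' one.
30 — 30 = 5·6, hence Accepted.
9 — 9 = 5·1 + 4, hence Rejected.
48 — 48 = 5·9 + 3, hence Rejected.

Accepted, Rejected, Rejected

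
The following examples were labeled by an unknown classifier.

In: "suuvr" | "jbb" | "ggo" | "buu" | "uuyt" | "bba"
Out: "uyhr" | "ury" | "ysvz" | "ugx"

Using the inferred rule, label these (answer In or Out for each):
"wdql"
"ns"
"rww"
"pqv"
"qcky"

All 'In' examples share one property — has a double letter — and every 'Out' example lacks it.
"wdql" — no doubled letter, hence Out.
"ns" — no doubled letter, hence Out.
"rww" — 'ww' doubled, hence In.
"pqv" — no doubled letter, hence Out.
"qcky" — no doubled letter, hence Out.

Out, Out, In, Out, Out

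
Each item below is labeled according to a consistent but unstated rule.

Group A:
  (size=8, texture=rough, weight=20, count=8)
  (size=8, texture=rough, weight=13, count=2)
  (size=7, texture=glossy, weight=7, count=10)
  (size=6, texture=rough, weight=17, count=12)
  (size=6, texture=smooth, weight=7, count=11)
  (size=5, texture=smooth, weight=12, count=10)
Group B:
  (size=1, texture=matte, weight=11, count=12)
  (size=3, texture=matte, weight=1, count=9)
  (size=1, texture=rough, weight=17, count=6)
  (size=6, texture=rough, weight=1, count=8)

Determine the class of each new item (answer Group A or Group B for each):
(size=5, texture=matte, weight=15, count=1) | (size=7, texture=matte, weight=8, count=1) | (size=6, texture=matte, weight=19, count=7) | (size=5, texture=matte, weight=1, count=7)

All 'Group A' examples share one property — size ≥ 3 AND weight ≥ 7 — and every 'Group B' example lacks it.

Group A, Group A, Group A, Group B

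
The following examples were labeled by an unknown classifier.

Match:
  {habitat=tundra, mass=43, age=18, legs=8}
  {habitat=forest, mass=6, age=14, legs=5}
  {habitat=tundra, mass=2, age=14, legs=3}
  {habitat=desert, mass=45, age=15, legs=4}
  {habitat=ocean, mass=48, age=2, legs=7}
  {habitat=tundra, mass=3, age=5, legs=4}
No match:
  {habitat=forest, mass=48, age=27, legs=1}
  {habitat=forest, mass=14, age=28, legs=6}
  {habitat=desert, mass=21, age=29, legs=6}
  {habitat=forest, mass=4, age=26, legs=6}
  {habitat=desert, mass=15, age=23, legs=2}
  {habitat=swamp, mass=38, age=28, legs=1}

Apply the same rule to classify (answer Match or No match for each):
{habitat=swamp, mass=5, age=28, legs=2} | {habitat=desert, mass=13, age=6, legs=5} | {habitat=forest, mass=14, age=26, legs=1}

One predicate separates the groups cleanly: age ≤ 18.
{habitat=swamp, mass=5, age=28, legs=2}: No match (age = 28).
{habitat=desert, mass=13, age=6, legs=5}: Match (age = 6).
{habitat=forest, mass=14, age=26, legs=1}: No match (age = 26).

No match, Match, No match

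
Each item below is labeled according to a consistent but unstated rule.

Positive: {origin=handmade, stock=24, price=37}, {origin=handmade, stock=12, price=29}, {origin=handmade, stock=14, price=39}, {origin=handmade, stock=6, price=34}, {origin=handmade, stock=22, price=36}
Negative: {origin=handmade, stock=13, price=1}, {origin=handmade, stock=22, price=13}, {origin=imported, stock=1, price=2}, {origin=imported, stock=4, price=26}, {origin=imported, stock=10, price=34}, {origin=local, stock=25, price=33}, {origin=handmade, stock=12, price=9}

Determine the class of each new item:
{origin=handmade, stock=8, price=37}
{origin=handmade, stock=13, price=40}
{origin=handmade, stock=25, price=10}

The common property of the 'Positive' items is: origin is handmade AND price ≥ 26. No 'Negative' item has it.
{origin=handmade, stock=8, price=37}: origin is handmade, price = 37 — satisfies this, so Positive.
{origin=handmade, stock=13, price=40}: origin is handmade, price = 40 — satisfies this, so Positive.
{origin=handmade, stock=25, price=10}: origin is handmade, price = 10 — fails the rule, so Negative.

Positive, Positive, Negative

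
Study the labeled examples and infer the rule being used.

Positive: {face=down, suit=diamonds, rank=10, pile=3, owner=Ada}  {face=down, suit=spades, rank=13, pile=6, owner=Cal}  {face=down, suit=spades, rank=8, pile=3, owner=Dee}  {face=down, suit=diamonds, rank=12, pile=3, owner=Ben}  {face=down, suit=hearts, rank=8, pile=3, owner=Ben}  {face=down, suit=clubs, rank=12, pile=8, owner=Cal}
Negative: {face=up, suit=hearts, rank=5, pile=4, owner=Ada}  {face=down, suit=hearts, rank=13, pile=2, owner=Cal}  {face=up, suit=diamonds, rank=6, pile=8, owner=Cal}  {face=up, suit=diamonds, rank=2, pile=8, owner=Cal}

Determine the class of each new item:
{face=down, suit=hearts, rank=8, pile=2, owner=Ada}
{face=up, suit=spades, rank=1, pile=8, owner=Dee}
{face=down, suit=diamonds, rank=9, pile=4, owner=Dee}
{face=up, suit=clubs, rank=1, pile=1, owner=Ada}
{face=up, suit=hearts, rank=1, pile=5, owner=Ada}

The classifier is using: face is down AND pile ≥ 3.

Negative, Negative, Positive, Negative, Negative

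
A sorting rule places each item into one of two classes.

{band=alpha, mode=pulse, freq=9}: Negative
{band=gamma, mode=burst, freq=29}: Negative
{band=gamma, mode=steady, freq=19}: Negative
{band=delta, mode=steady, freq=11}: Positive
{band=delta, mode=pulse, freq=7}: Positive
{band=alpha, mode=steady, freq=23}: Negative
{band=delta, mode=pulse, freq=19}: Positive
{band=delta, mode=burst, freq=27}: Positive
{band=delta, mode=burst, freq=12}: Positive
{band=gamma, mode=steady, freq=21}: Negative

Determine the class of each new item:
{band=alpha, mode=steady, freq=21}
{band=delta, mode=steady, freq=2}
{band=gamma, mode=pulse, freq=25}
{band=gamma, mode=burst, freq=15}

Negative, Positive, Negative, Negative

A rule that fits every label: band is delta — true of each 'Positive' example, false of each 'Negative' one.
Negative: {band=alpha, mode=steady, freq=21}, since band is alpha. Positive: {band=delta, mode=steady, freq=2}, since band is delta. Negative: {band=gamma, mode=pulse, freq=25}, since band is gamma. Negative: {band=gamma, mode=burst, freq=15}, since band is gamma.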